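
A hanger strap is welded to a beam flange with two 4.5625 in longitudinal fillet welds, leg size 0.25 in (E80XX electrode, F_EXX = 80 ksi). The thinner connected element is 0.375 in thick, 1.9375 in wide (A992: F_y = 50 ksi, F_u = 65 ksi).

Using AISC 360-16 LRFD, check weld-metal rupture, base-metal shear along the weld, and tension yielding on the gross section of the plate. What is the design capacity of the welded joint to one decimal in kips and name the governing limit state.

Weld metal: throat = 0.707×0.25 = 0.17675 in, L = 2×4.5625 = 9.125 in. φR_n = 0.75 × 0.6 × 80 × 0.17675 × 9.125 = 58.1 kips.
Base metal shear (0.375 in plate): yield φR_n = 1.0×0.6×50×0.375×9.125 = 102.7 kips; rupture φR_n = 0.75×0.6×65×0.375×9.125 = 100.1 kips; take 100.1 kips (rupture).
Tension yield (gross): A_g = 1.9375×0.375 = 0.72656 in². φR_n = 0.90 × 50 × 0.72656 = 32.7 kips.
Governing: min(58.1, 100.1, 32.7) = 32.7 kips → gross-section yield.

32.7 kips (gross-section yield governs)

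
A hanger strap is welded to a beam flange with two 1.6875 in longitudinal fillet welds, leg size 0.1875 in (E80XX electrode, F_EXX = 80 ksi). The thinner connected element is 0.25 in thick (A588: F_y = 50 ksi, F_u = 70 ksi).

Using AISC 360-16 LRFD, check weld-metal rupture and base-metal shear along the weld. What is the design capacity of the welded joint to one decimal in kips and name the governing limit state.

16.1 kips (weld metal governs)

Weld metal: throat = 0.707×0.1875 = 0.13256 in, L = 2×1.6875 = 3.375 in. φR_n = 0.75 × 0.6 × 80 × 0.13256 × 3.375 = 16.1 kips.
Base metal shear (0.25 in plate): yield φR_n = 1.0×0.6×50×0.25×3.375 = 25.3 kips; rupture φR_n = 0.75×0.6×70×0.25×3.375 = 26.6 kips; take 25.3 kips (yield).
Governing: min(16.1, 25.3) = 16.1 kips → weld metal.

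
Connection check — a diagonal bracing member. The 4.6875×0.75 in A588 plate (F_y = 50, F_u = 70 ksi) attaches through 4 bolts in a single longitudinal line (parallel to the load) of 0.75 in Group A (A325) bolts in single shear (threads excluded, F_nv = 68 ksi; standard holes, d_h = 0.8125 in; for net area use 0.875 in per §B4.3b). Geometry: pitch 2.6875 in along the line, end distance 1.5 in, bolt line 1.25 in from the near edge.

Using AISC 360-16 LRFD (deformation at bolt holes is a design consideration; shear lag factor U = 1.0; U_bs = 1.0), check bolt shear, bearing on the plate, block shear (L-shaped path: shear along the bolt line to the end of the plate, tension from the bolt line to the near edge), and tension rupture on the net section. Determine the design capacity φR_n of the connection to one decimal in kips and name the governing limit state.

90.1 kips (bolt shear governs)

Bolt shear: A_b = π(0.75)²/4 = 0.44179 in². φR_n = 0.75 × 68 × 0.44179 × 4 × 1 = 90.1 kips.
Bearing (0.75 in plate, F_u = 70 ksi): end bolts L_c = 1.5 − 0.8125/2 = 1.09375, R_n = min(1.2×1.09375×0.75×70, 2.4×0.75×0.75×70) = 68.906 kips/bolt; interior L_c = 2.6875 − 0.8125 = 1.875, R_n = 94.5 kips/bolt. φR_n = 0.75 × (1×68.906 + 3×94.5) = 264.3 kips.
Block shear: shear path 1×[1.5+3×2.6875] = 1×9.5625 in, A_gv = 7.1719, A_nv = 1×(9.5625 − 3.5×0.875)×0.75 = 4.875 in²; tension to near edge: (1.25 − 0.5×0.875)×0.75 = 0.60938 in². R_n = min(0.6×70×4.875, 0.6×50×7.1719) + 1.0×70×0.60938 = min(204.75, 215.16) + 42.657 = 247.41 kips. φR_n = 0.75 × 247.41 = 185.6 kips.
Tension rupture (net): A_n = (4.6875 − 1×0.875)×0.75 = 2.8594 in² (U = 1.0, A_e = A_n). φR_n = 0.75 × 70 × 2.8594 = 150.1 kips.
Governing: min(90.1, 264.3, 185.6, 150.1) = 90.1 kips → bolt shear.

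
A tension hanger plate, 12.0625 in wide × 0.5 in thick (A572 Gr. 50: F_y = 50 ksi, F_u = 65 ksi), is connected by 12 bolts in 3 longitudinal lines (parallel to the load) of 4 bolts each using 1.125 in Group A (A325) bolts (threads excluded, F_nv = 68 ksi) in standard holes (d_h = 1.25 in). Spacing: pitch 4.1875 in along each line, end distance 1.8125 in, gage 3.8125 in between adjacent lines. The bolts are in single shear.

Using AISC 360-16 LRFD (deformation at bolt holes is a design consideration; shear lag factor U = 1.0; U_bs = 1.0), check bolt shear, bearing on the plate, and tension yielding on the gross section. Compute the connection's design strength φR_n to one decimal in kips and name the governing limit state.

271.4 kips (gross-section yield governs)

Bolt shear: A_b = π(1.125)²/4 = 0.99402 in². φR_n = 0.75 × 68 × 0.99402 × 12 × 1 = 608.3 kips.
Bearing (0.5 in plate, F_u = 65 ksi): end bolts L_c = 1.8125 − 1.25/2 = 1.1875, R_n = min(1.2×1.1875×0.5×65, 2.4×1.125×0.5×65) = 46.313 kips/bolt; interior L_c = 4.1875 − 1.25 = 2.9375, R_n = 87.75 kips/bolt. φR_n = 0.75 × (3×46.313 + 9×87.75) = 696.5 kips.
Tension yield (gross): A_g = 12.0625×0.5 = 6.0313 in². φR_n = 0.90 × 50 × 6.0313 = 271.4 kips.
Governing: min(608.3, 696.5, 271.4) = 271.4 kips → gross-section yield.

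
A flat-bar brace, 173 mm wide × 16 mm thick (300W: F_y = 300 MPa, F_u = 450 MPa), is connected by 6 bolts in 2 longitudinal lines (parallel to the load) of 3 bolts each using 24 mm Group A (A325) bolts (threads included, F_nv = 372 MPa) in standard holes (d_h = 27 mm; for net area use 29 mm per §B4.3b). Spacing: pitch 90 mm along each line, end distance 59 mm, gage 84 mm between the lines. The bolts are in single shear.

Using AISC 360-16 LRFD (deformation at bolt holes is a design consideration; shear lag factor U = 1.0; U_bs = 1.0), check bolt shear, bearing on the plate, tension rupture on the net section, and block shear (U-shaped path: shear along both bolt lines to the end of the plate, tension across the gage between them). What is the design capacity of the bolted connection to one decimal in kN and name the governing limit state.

Bolt shear: A_b = π(24)²/4 = 452.39 mm². φR_n = 0.75 × 372 × 452.39 × 6 × 1 = 757.3 kN.
Bearing (16 mm plate, F_u = 450 MPa): end bolts L_c = 59 − 27/2 = 45.5, R_n = min(1.2×45.5×16×450, 2.4×24×16×450) = 393.12 kN/bolt; interior L_c = 90 − 27 = 63, R_n = 414.72 kN/bolt. φR_n = 0.75 × (2×393.12 + 4×414.72) = 1833.8 kN.
Tension rupture (net): A_n = (173 − 2×29)×16 = 1840 mm² (U = 1.0, A_e = A_n). φR_n = 0.75 × 450 × 1840 = 621.0 kN.
Block shear: shear path 2×[59+2×90] = 2×239 mm, A_gv = 7648, A_nv = 2×(239 − 2.5×29)×16 = 5328 mm²; tension across gage: (84 − 1×29)×16 = 880 mm². R_n = min(0.6×450×5328, 0.6×300×7648) + 1.0×450×880 = min(1438.6, 1376.6) + 396 = 1772.6 kN. φR_n = 0.75 × 1772.6 = 1329.5 kN.
Governing: min(757.3, 1833.8, 621.0, 1329.5) = 621.0 kN → net-section rupture.

621.0 kN (net-section rupture governs)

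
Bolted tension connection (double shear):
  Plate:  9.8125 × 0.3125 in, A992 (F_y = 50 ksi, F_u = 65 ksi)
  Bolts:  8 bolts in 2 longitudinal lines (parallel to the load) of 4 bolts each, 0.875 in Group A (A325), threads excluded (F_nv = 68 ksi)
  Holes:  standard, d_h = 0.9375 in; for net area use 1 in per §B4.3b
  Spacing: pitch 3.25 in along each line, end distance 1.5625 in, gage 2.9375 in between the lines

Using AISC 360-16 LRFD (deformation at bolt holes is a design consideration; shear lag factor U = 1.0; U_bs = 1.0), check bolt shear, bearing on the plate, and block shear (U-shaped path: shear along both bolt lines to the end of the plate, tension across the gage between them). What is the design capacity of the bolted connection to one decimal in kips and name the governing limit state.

172.3 kips (block shear governs)

Bolt shear: A_b = π(0.875)²/4 = 0.60132 in². φR_n = 0.75 × 68 × 0.60132 × 8 × 2 = 490.7 kips.
Bearing (0.3125 in plate, F_u = 65 ksi): end bolts L_c = 1.5625 − 0.9375/2 = 1.09375, R_n = min(1.2×1.09375×0.3125×65, 2.4×0.875×0.3125×65) = 26.66 kips/bolt; interior L_c = 3.25 − 0.9375 = 2.3125, R_n = 42.656 kips/bolt. φR_n = 0.75 × (2×26.66 + 6×42.656) = 231.9 kips.
Block shear: shear path 2×[1.5625+3×3.25] = 2×11.3125 in, A_gv = 7.0703, A_nv = 2×(11.3125 − 3.5×1)×0.3125 = 4.8828 in²; tension across gage: (2.9375 − 1×1)×0.3125 = 0.60547 in². R_n = min(0.6×65×4.8828, 0.6×50×7.0703) + 1.0×65×0.60547 = min(190.43, 212.11) + 39.356 = 229.79 kips. φR_n = 0.75 × 229.79 = 172.3 kips.
Governing: min(490.7, 231.9, 172.3) = 172.3 kips → block shear.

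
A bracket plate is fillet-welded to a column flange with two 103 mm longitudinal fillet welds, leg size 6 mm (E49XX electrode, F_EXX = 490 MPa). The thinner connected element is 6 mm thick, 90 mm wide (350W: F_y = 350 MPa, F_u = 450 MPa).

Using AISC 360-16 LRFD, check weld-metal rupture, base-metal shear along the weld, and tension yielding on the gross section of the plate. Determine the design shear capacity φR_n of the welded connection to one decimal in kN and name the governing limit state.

Weld metal: throat = 0.707×6 = 4.242 mm, L = 2×103 = 206 mm. φR_n = 0.75 × 0.6 × 490 × 4.242 × 206 = 192.7 kN.
Base metal shear (6 mm plate): yield φR_n = 1.0×0.6×350×6×206 = 259.6 kN; rupture φR_n = 0.75×0.6×450×6×206 = 250.3 kN; take 250.3 kN (rupture).
Tension yield (gross): A_g = 90×6 = 540 mm². φR_n = 0.90 × 350 × 540 = 170.1 kN.
Governing: min(192.7, 250.3, 170.1) = 170.1 kN → gross-section yield.

170.1 kN (gross-section yield governs)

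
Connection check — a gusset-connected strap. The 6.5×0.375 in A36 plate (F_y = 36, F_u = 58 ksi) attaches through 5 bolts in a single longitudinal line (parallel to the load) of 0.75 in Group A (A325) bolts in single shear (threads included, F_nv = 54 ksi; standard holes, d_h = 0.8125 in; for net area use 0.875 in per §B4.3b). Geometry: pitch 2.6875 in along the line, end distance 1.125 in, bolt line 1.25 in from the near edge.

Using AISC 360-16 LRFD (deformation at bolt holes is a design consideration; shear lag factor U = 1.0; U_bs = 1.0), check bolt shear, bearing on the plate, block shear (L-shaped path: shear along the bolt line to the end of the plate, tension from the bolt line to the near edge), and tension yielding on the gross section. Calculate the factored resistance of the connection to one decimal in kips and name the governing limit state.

Bolt shear: A_b = π(0.75)²/4 = 0.44179 in². φR_n = 0.75 × 54 × 0.44179 × 5 × 1 = 89.5 kips.
Bearing (0.375 in plate, F_u = 58 ksi): end bolts L_c = 1.125 − 0.8125/2 = 0.71875, R_n = min(1.2×0.71875×0.375×58, 2.4×0.75×0.375×58) = 18.759 kips/bolt; interior L_c = 2.6875 − 0.8125 = 1.875, R_n = 39.15 kips/bolt. φR_n = 0.75 × (1×18.759 + 4×39.15) = 131.5 kips.
Block shear: shear path 1×[1.125+4×2.6875] = 1×11.875 in, A_gv = 4.4531, A_nv = 1×(11.875 − 4.5×0.875)×0.375 = 2.9766 in²; tension to near edge: (1.25 − 0.5×0.875)×0.375 = 0.30469 in². R_n = min(0.6×58×2.9766, 0.6×36×4.4531) + 1.0×58×0.30469 = min(103.59, 96.187) + 17.672 = 113.86 kips. φR_n = 0.75 × 113.86 = 85.4 kips.
Tension yield (gross): A_g = 6.5×0.375 = 2.4375 in². φR_n = 0.90 × 36 × 2.4375 = 79.0 kips.
Governing: min(89.5, 131.5, 85.4, 79.0) = 79.0 kips → gross-section yield.

79.0 kips (gross-section yield governs)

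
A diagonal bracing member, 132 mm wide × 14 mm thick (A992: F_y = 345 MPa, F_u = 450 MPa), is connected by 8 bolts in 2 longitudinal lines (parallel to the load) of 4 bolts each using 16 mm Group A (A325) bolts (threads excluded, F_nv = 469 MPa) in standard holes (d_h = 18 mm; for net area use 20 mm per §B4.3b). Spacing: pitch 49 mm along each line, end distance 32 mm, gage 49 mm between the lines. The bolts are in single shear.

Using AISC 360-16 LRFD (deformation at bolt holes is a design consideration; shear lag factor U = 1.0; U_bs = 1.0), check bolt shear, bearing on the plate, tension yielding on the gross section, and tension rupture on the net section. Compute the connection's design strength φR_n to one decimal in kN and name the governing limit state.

434.7 kN (net-section rupture governs)

Bolt shear: A_b = π(16)²/4 = 201.06 mm². φR_n = 0.75 × 469 × 201.06 × 8 × 1 = 565.8 kN.
Bearing (14 mm plate, F_u = 450 MPa): end bolts L_c = 32 − 18/2 = 23, R_n = min(1.2×23×14×450, 2.4×16×14×450) = 173.88 kN/bolt; interior L_c = 49 − 18 = 31, R_n = 234.36 kN/bolt. φR_n = 0.75 × (2×173.88 + 6×234.36) = 1315.4 kN.
Tension yield (gross): A_g = 132×14 = 1848 mm². φR_n = 0.90 × 345 × 1848 = 573.8 kN.
Tension rupture (net): A_n = (132 − 2×20)×14 = 1288 mm² (U = 1.0, A_e = A_n). φR_n = 0.75 × 450 × 1288 = 434.7 kN.
Governing: min(565.8, 1315.4, 573.8, 434.7) = 434.7 kN → net-section rupture.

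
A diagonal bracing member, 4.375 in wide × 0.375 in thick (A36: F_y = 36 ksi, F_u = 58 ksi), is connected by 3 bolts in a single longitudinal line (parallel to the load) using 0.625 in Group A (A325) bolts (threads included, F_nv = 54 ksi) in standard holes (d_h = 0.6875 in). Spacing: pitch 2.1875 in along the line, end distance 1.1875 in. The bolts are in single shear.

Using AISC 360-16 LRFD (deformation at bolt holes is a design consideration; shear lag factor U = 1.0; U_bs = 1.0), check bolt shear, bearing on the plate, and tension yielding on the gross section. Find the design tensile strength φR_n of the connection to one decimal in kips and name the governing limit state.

37.3 kips (bolt shear governs)

Bolt shear: A_b = π(0.625)²/4 = 0.3068 in². φR_n = 0.75 × 54 × 0.3068 × 3 × 1 = 37.3 kips.
Bearing (0.375 in plate, F_u = 58 ksi): end bolts L_c = 1.1875 − 0.6875/2 = 0.84375, R_n = min(1.2×0.84375×0.375×58, 2.4×0.625×0.375×58) = 22.022 kips/bolt; interior L_c = 2.1875 − 0.6875 = 1.5, R_n = 32.625 kips/bolt. φR_n = 0.75 × (1×22.022 + 2×32.625) = 65.5 kips.
Tension yield (gross): A_g = 4.375×0.375 = 1.6406 in². φR_n = 0.90 × 36 × 1.6406 = 53.2 kips.
Governing: min(37.3, 65.5, 53.2) = 37.3 kips → bolt shear.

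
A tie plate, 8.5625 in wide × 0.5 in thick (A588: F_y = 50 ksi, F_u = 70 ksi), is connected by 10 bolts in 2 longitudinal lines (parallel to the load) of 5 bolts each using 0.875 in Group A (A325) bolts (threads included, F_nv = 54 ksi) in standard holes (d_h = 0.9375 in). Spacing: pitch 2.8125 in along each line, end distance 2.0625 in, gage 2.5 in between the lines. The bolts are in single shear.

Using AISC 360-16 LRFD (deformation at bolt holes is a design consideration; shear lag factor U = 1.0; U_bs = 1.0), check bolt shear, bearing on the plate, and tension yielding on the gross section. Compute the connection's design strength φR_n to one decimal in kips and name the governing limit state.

192.7 kips (gross-section yield governs)

Bolt shear: A_b = π(0.875)²/4 = 0.60132 in². φR_n = 0.75 × 54 × 0.60132 × 10 × 1 = 243.5 kips.
Bearing (0.5 in plate, F_u = 70 ksi): end bolts L_c = 2.0625 − 0.9375/2 = 1.59375, R_n = min(1.2×1.59375×0.5×70, 2.4×0.875×0.5×70) = 66.938 kips/bolt; interior L_c = 2.8125 − 0.9375 = 1.875, R_n = 73.5 kips/bolt. φR_n = 0.75 × (2×66.938 + 8×73.5) = 541.4 kips.
Tension yield (gross): A_g = 8.5625×0.5 = 4.2813 in². φR_n = 0.90 × 50 × 4.2813 = 192.7 kips.
Governing: min(243.5, 541.4, 192.7) = 192.7 kips → gross-section yield.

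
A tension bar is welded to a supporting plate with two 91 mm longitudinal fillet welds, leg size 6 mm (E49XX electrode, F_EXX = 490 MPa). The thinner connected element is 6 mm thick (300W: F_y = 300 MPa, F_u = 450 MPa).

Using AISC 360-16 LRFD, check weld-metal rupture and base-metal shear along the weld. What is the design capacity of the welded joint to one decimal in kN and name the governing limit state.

Weld metal: throat = 0.707×6 = 4.242 mm, L = 2×91 = 182 mm. φR_n = 0.75 × 0.6 × 490 × 4.242 × 182 = 170.2 kN.
Base metal shear (6 mm plate): yield φR_n = 1.0×0.6×300×6×182 = 196.6 kN; rupture φR_n = 0.75×0.6×450×6×182 = 221.1 kN; take 196.6 kN (yield).
Governing: min(170.2, 196.6) = 170.2 kN → weld metal.

170.2 kN (weld metal governs)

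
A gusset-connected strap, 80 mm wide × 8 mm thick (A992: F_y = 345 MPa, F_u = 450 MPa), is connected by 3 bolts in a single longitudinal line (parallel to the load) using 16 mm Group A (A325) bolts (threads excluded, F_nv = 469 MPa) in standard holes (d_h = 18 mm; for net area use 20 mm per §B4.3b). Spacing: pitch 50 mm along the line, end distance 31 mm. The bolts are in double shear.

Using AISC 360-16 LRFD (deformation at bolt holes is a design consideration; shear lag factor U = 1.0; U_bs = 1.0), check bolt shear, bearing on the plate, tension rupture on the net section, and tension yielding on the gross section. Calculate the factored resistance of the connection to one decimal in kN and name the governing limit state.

162.0 kN (net-section rupture governs)

Bolt shear: A_b = π(16)²/4 = 201.06 mm². φR_n = 0.75 × 469 × 201.06 × 3 × 2 = 424.3 kN.
Bearing (8 mm plate, F_u = 450 MPa): end bolts L_c = 31 − 18/2 = 22, R_n = min(1.2×22×8×450, 2.4×16×8×450) = 95.04 kN/bolt; interior L_c = 50 − 18 = 32, R_n = 138.24 kN/bolt. φR_n = 0.75 × (1×95.04 + 2×138.24) = 278.6 kN.
Tension rupture (net): A_n = (80 − 1×20)×8 = 480 mm² (U = 1.0, A_e = A_n). φR_n = 0.75 × 450 × 480 = 162.0 kN.
Tension yield (gross): A_g = 80×8 = 640 mm². φR_n = 0.90 × 345 × 640 = 198.7 kN.
Governing: min(424.3, 278.6, 162.0, 198.7) = 162.0 kN → net-section rupture.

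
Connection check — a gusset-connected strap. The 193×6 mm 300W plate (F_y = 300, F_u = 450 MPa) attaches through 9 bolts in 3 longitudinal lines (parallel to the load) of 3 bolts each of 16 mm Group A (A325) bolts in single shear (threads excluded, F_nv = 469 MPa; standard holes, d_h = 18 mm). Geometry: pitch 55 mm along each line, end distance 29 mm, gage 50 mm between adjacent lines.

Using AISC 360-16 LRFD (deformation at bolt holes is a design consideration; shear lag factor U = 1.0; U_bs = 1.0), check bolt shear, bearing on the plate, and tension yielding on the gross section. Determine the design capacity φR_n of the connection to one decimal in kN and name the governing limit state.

Bolt shear: A_b = π(16)²/4 = 201.06 mm². φR_n = 0.75 × 469 × 201.06 × 9 × 1 = 636.5 kN.
Bearing (6 mm plate, F_u = 450 MPa): end bolts L_c = 29 − 18/2 = 20, R_n = min(1.2×20×6×450, 2.4×16×6×450) = 64.8 kN/bolt; interior L_c = 55 − 18 = 37, R_n = 103.68 kN/bolt. φR_n = 0.75 × (3×64.8 + 6×103.68) = 612.4 kN.
Tension yield (gross): A_g = 193×6 = 1158 mm². φR_n = 0.90 × 300 × 1158 = 312.7 kN.
Governing: min(636.5, 612.4, 312.7) = 312.7 kN → gross-section yield.

312.7 kN (gross-section yield governs)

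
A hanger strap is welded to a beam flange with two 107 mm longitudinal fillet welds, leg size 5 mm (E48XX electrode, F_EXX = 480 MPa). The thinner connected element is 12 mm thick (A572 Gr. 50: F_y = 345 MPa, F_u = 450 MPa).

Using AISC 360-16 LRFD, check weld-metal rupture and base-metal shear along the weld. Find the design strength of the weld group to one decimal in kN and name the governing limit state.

Weld metal: throat = 0.707×5 = 3.535 mm, L = 2×107 = 214 mm. φR_n = 0.75 × 0.6 × 480 × 3.535 × 214 = 163.4 kN.
Base metal shear (12 mm plate): yield φR_n = 1.0×0.6×345×12×214 = 531.6 kN; rupture φR_n = 0.75×0.6×450×12×214 = 520.0 kN; take 520.0 kN (rupture).
Governing: min(163.4, 520.0) = 163.4 kN → weld metal.

163.4 kN (weld metal governs)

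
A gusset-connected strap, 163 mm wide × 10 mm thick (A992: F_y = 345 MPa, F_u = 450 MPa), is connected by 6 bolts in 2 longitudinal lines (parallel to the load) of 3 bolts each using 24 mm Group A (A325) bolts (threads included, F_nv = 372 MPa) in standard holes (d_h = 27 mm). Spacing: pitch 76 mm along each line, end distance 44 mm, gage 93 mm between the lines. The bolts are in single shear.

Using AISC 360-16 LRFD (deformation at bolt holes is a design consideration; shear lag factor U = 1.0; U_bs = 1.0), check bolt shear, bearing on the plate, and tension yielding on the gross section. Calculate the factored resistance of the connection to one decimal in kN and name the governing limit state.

Bolt shear: A_b = π(24)²/4 = 452.39 mm². φR_n = 0.75 × 372 × 452.39 × 6 × 1 = 757.3 kN.
Bearing (10 mm plate, F_u = 450 MPa): end bolts L_c = 44 − 27/2 = 30.5, R_n = min(1.2×30.5×10×450, 2.4×24×10×450) = 164.7 kN/bolt; interior L_c = 76 − 27 = 49, R_n = 259.2 kN/bolt. φR_n = 0.75 × (2×164.7 + 4×259.2) = 1024.7 kN.
Tension yield (gross): A_g = 163×10 = 1630 mm². φR_n = 0.90 × 345 × 1630 = 506.1 kN.
Governing: min(757.3, 1024.7, 506.1) = 506.1 kN → gross-section yield.

506.1 kN (gross-section yield governs)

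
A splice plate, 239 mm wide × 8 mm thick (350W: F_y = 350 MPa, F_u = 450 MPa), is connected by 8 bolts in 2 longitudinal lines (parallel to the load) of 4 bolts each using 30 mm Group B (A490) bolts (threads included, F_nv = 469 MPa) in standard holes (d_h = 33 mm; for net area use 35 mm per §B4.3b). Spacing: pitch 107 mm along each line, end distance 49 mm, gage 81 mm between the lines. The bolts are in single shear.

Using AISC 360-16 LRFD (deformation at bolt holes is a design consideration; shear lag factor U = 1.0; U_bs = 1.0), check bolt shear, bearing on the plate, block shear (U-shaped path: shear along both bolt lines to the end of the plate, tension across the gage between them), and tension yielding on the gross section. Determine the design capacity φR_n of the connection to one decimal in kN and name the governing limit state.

Bolt shear: A_b = π(30)²/4 = 706.86 mm². φR_n = 0.75 × 469 × 706.86 × 8 × 1 = 1989.1 kN.
Bearing (8 mm plate, F_u = 450 MPa): end bolts L_c = 49 − 33/2 = 32.5, R_n = min(1.2×32.5×8×450, 2.4×30×8×450) = 140.4 kN/bolt; interior L_c = 107 − 33 = 74, R_n = 259.2 kN/bolt. φR_n = 0.75 × (2×140.4 + 6×259.2) = 1377.0 kN.
Block shear: shear path 2×[49+3×107] = 2×370 mm, A_gv = 5920, A_nv = 2×(370 − 3.5×35)×8 = 3960 mm²; tension across gage: (81 − 1×35)×8 = 368 mm². R_n = min(0.6×450×3960, 0.6×350×5920) + 1.0×450×368 = min(1069.2, 1243.2) + 165.6 = 1234.8 kN. φR_n = 0.75 × 1234.8 = 926.1 kN.
Tension yield (gross): A_g = 239×8 = 1912 mm². φR_n = 0.90 × 350 × 1912 = 602.3 kN.
Governing: min(1989.1, 1377.0, 926.1, 602.3) = 602.3 kN → gross-section yield.

602.3 kN (gross-section yield governs)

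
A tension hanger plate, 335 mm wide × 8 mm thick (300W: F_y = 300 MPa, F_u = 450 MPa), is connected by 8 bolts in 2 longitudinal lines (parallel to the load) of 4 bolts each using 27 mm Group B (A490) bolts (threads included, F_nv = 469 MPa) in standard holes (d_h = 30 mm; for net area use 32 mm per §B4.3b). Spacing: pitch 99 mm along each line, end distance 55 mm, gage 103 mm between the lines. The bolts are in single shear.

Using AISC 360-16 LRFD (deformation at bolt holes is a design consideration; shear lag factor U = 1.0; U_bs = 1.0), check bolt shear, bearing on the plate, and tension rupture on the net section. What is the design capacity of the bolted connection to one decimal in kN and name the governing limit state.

731.7 kN (net-section rupture governs)

Bolt shear: A_b = π(27)²/4 = 572.56 mm². φR_n = 0.75 × 469 × 572.56 × 8 × 1 = 1611.2 kN.
Bearing (8 mm plate, F_u = 450 MPa): end bolts L_c = 55 − 30/2 = 40, R_n = min(1.2×40×8×450, 2.4×27×8×450) = 172.8 kN/bolt; interior L_c = 99 − 30 = 69, R_n = 233.28 kN/bolt. φR_n = 0.75 × (2×172.8 + 6×233.28) = 1309.0 kN.
Tension rupture (net): A_n = (335 − 2×32)×8 = 2168 mm² (U = 1.0, A_e = A_n). φR_n = 0.75 × 450 × 2168 = 731.7 kN.
Governing: min(1611.2, 1309.0, 731.7) = 731.7 kN → net-section rupture.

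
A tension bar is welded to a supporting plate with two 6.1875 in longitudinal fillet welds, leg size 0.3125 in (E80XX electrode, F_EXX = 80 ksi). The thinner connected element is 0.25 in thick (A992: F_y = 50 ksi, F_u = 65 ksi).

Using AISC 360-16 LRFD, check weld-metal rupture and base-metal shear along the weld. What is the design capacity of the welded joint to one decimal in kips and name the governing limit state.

90.5 kips (base-metal shear governs)

Weld metal: throat = 0.707×0.3125 = 0.22094 in, L = 2×6.1875 = 12.375 in. φR_n = 0.75 × 0.6 × 80 × 0.22094 × 12.375 = 98.4 kips.
Base metal shear (0.25 in plate): yield φR_n = 1.0×0.6×50×0.25×12.375 = 92.8 kips; rupture φR_n = 0.75×0.6×65×0.25×12.375 = 90.5 kips; take 90.5 kips (rupture).
Governing: min(98.4, 90.5) = 90.5 kips → base-metal shear.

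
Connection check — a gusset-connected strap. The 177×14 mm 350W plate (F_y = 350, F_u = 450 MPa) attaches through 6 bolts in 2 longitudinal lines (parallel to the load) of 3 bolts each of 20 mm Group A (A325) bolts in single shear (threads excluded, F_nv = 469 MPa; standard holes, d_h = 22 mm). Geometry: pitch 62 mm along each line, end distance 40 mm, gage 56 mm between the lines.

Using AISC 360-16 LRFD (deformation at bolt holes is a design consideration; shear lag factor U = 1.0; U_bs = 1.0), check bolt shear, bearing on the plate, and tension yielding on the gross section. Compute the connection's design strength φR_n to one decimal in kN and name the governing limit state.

663.0 kN (bolt shear governs)

Bolt shear: A_b = π(20)²/4 = 314.16 mm². φR_n = 0.75 × 469 × 314.16 × 6 × 1 = 663.0 kN.
Bearing (14 mm plate, F_u = 450 MPa): end bolts L_c = 40 − 22/2 = 29, R_n = min(1.2×29×14×450, 2.4×20×14×450) = 219.24 kN/bolt; interior L_c = 62 − 22 = 40, R_n = 302.4 kN/bolt. φR_n = 0.75 × (2×219.24 + 4×302.4) = 1236.1 kN.
Tension yield (gross): A_g = 177×14 = 2478 mm². φR_n = 0.90 × 350 × 2478 = 780.6 kN.
Governing: min(663.0, 1236.1, 780.6) = 663.0 kN → bolt shear.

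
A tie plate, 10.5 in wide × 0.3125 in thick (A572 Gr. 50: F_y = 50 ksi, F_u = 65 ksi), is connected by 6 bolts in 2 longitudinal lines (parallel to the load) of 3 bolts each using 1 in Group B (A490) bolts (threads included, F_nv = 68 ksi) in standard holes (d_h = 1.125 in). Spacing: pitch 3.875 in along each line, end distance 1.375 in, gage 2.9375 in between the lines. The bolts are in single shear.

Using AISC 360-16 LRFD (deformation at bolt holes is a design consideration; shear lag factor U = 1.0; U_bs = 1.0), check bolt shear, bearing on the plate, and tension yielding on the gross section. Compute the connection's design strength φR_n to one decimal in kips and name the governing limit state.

147.7 kips (gross-section yield governs)

Bolt shear: A_b = π(1)²/4 = 0.7854 in². φR_n = 0.75 × 68 × 0.7854 × 6 × 1 = 240.3 kips.
Bearing (0.3125 in plate, F_u = 65 ksi): end bolts L_c = 1.375 − 1.125/2 = 0.8125, R_n = min(1.2×0.8125×0.3125×65, 2.4×1×0.3125×65) = 19.805 kips/bolt; interior L_c = 3.875 − 1.125 = 2.75, R_n = 48.75 kips/bolt. φR_n = 0.75 × (2×19.805 + 4×48.75) = 176.0 kips.
Tension yield (gross): A_g = 10.5×0.3125 = 3.2813 in². φR_n = 0.90 × 50 × 3.2813 = 147.7 kips.
Governing: min(240.3, 176.0, 147.7) = 147.7 kips → gross-section yield.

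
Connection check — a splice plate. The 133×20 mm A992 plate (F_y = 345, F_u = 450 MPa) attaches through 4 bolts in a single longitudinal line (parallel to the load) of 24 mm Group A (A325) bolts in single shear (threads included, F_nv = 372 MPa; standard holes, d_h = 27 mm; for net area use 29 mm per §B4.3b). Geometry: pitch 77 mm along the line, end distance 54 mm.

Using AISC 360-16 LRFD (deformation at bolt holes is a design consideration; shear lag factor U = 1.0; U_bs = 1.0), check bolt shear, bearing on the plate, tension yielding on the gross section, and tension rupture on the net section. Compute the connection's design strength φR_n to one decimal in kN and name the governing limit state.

Bolt shear: A_b = π(24)²/4 = 452.39 mm². φR_n = 0.75 × 372 × 452.39 × 4 × 1 = 504.9 kN.
Bearing (20 mm plate, F_u = 450 MPa): end bolts L_c = 54 − 27/2 = 40.5, R_n = min(1.2×40.5×20×450, 2.4×24×20×450) = 437.4 kN/bolt; interior L_c = 77 − 27 = 50, R_n = 518.4 kN/bolt. φR_n = 0.75 × (1×437.4 + 3×518.4) = 1494.5 kN.
Tension yield (gross): A_g = 133×20 = 2660 mm². φR_n = 0.90 × 345 × 2660 = 825.9 kN.
Tension rupture (net): A_n = (133 − 1×29)×20 = 2080 mm² (U = 1.0, A_e = A_n). φR_n = 0.75 × 450 × 2080 = 702.0 kN.
Governing: min(504.9, 1494.5, 825.9, 702.0) = 504.9 kN → bolt shear.

504.9 kN (bolt shear governs)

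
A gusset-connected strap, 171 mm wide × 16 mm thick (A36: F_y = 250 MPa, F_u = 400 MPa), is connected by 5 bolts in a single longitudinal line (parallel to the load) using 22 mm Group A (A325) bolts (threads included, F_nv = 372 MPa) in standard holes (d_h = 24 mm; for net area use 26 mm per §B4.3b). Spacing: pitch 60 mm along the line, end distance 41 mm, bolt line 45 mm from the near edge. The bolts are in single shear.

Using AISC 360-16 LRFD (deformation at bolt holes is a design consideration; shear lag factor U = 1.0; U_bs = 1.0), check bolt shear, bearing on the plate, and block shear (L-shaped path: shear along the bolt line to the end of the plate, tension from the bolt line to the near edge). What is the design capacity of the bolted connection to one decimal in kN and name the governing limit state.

Bolt shear: A_b = π(22)²/4 = 380.13 mm². φR_n = 0.75 × 372 × 380.13 × 5 × 1 = 530.3 kN.
Bearing (16 mm plate, F_u = 400 MPa): end bolts L_c = 41 − 24/2 = 29, R_n = min(1.2×29×16×400, 2.4×22×16×400) = 222.72 kN/bolt; interior L_c = 60 − 24 = 36, R_n = 276.48 kN/bolt. φR_n = 0.75 × (1×222.72 + 4×276.48) = 996.5 kN.
Block shear: shear path 1×[41+4×60] = 1×281 mm, A_gv = 4496, A_nv = 1×(281 − 4.5×26)×16 = 2624 mm²; tension to near edge: (45 − 0.5×26)×16 = 512 mm². R_n = min(0.6×400×2624, 0.6×250×4496) + 1.0×400×512 = min(629.76, 674.4) + 204.8 = 834.56 kN. φR_n = 0.75 × 834.56 = 625.9 kN.
Governing: min(530.3, 996.5, 625.9) = 530.3 kN → bolt shear.

530.3 kN (bolt shear governs)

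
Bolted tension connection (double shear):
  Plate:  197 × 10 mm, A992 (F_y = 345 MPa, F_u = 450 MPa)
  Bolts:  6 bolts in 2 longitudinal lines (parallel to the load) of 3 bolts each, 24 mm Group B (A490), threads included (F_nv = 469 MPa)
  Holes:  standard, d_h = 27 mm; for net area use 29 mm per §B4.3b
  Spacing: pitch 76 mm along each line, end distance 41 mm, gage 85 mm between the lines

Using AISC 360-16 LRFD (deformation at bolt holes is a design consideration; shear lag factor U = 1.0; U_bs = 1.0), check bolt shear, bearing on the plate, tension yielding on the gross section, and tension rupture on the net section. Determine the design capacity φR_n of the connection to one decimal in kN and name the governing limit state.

Bolt shear: A_b = π(24)²/4 = 452.39 mm². φR_n = 0.75 × 469 × 452.39 × 6 × 2 = 1909.5 kN.
Bearing (10 mm plate, F_u = 450 MPa): end bolts L_c = 41 − 27/2 = 27.5, R_n = min(1.2×27.5×10×450, 2.4×24×10×450) = 148.5 kN/bolt; interior L_c = 76 − 27 = 49, R_n = 259.2 kN/bolt. φR_n = 0.75 × (2×148.5 + 4×259.2) = 1000.4 kN.
Tension yield (gross): A_g = 197×10 = 1970 mm². φR_n = 0.90 × 345 × 1970 = 611.7 kN.
Tension rupture (net): A_n = (197 − 2×29)×10 = 1390 mm² (U = 1.0, A_e = A_n). φR_n = 0.75 × 450 × 1390 = 469.1 kN.
Governing: min(1909.5, 1000.4, 611.7, 469.1) = 469.1 kN → net-section rupture.

469.1 kN (net-section rupture governs)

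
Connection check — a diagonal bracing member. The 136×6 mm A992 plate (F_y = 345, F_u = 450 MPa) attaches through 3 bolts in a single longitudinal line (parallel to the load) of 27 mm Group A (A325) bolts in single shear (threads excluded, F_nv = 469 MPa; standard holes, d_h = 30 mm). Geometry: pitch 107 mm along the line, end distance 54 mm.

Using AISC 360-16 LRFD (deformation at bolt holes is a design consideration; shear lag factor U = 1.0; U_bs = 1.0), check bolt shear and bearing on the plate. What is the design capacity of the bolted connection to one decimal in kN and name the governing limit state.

357.2 kN (bearing governs)

Bolt shear: A_b = π(27)²/4 = 572.56 mm². φR_n = 0.75 × 469 × 572.56 × 3 × 1 = 604.2 kN.
Bearing (6 mm plate, F_u = 450 MPa): end bolts L_c = 54 − 30/2 = 39, R_n = min(1.2×39×6×450, 2.4×27×6×450) = 126.36 kN/bolt; interior L_c = 107 − 30 = 77, R_n = 174.96 kN/bolt. φR_n = 0.75 × (1×126.36 + 2×174.96) = 357.2 kN.
Governing: min(604.2, 357.2) = 357.2 kN → bearing.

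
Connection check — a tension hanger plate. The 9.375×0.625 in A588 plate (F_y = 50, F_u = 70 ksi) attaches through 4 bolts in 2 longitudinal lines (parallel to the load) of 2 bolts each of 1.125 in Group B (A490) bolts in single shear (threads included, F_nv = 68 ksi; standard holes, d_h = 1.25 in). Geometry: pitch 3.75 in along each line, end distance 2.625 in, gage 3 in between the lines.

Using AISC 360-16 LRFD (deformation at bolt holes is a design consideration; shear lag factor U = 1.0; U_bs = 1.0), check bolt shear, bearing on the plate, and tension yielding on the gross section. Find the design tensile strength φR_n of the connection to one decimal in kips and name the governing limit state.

Bolt shear: A_b = π(1.125)²/4 = 0.99402 in². φR_n = 0.75 × 68 × 0.99402 × 4 × 1 = 202.8 kips.
Bearing (0.625 in plate, F_u = 70 ksi): end bolts L_c = 2.625 − 1.25/2 = 2, R_n = min(1.2×2×0.625×70, 2.4×1.125×0.625×70) = 105 kips/bolt; interior L_c = 3.75 − 1.25 = 2.5, R_n = 118.13 kips/bolt. φR_n = 0.75 × (2×105 + 2×118.13) = 334.7 kips.
Tension yield (gross): A_g = 9.375×0.625 = 5.8594 in². φR_n = 0.90 × 50 × 5.8594 = 263.7 kips.
Governing: min(202.8, 334.7, 263.7) = 202.8 kips → bolt shear.

202.8 kips (bolt shear governs)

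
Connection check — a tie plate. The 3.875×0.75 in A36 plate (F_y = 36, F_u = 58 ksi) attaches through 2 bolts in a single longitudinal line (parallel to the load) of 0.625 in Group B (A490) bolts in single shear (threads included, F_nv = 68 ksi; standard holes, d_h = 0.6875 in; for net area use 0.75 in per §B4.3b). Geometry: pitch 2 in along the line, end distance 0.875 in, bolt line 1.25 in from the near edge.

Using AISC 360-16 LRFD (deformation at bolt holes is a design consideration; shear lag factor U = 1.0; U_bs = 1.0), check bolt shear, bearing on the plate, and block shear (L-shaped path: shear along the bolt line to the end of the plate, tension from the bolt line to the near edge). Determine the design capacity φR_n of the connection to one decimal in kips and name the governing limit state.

31.3 kips (bolt shear governs)

Bolt shear: A_b = π(0.625)²/4 = 0.3068 in². φR_n = 0.75 × 68 × 0.3068 × 2 × 1 = 31.3 kips.
Bearing (0.75 in plate, F_u = 58 ksi): end bolts L_c = 0.875 − 0.6875/2 = 0.53125, R_n = min(1.2×0.53125×0.75×58, 2.4×0.625×0.75×58) = 27.731 kips/bolt; interior L_c = 2 − 0.6875 = 1.3125, R_n = 65.25 kips/bolt. φR_n = 0.75 × (1×27.731 + 1×65.25) = 69.7 kips.
Block shear: shear path 1×[0.875+1×2] = 1×2.875 in, A_gv = 2.1563, A_nv = 1×(2.875 − 1.5×0.75)×0.75 = 1.3125 in²; tension to near edge: (1.25 − 0.5×0.75)×0.75 = 0.65625 in². R_n = min(0.6×58×1.3125, 0.6×36×2.1563) + 1.0×58×0.65625 = min(45.675, 46.576) + 38.063 = 83.738 kips. φR_n = 0.75 × 83.738 = 62.8 kips.
Governing: min(31.3, 69.7, 62.8) = 31.3 kips → bolt shear.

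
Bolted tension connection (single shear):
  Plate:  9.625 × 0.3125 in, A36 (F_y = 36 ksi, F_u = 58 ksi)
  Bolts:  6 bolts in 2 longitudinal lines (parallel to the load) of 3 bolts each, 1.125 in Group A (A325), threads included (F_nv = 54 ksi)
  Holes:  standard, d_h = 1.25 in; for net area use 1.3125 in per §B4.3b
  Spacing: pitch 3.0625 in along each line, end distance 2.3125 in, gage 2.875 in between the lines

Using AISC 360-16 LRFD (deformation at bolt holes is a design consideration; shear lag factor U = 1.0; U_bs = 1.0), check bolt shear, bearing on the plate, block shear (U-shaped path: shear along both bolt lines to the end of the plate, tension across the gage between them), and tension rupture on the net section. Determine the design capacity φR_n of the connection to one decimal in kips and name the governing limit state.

95.2 kips (net-section rupture governs)

Bolt shear: A_b = π(1.125)²/4 = 0.99402 in². φR_n = 0.75 × 54 × 0.99402 × 6 × 1 = 241.5 kips.
Bearing (0.3125 in plate, F_u = 58 ksi): end bolts L_c = 2.3125 − 1.25/2 = 1.6875, R_n = min(1.2×1.6875×0.3125×58, 2.4×1.125×0.3125×58) = 36.703 kips/bolt; interior L_c = 3.0625 − 1.25 = 1.8125, R_n = 39.422 kips/bolt. φR_n = 0.75 × (2×36.703 + 4×39.422) = 173.3 kips.
Block shear: shear path 2×[2.3125+2×3.0625] = 2×8.4375 in, A_gv = 5.2734, A_nv = 2×(8.4375 − 2.5×1.3125)×0.3125 = 3.2227 in²; tension across gage: (2.875 − 1×1.3125)×0.3125 = 0.48828 in². R_n = min(0.6×58×3.2227, 0.6×36×5.2734) + 1.0×58×0.48828 = min(112.15, 113.91) + 28.32 = 140.47 kips. φR_n = 0.75 × 140.47 = 105.4 kips.
Tension rupture (net): A_n = (9.625 − 2×1.3125)×0.3125 = 2.1875 in² (U = 1.0, A_e = A_n). φR_n = 0.75 × 58 × 2.1875 = 95.2 kips.
Governing: min(241.5, 173.3, 105.4, 95.2) = 95.2 kips → net-section rupture.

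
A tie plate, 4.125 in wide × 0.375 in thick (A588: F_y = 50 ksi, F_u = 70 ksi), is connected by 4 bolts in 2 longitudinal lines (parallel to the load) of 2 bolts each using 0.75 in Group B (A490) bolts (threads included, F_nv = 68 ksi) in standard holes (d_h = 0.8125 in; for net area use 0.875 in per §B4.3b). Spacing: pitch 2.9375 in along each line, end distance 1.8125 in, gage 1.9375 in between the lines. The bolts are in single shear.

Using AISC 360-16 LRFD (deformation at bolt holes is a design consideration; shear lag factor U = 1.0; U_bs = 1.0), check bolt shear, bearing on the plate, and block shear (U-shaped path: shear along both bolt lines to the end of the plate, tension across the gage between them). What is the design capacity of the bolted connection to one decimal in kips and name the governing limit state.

90.1 kips (bolt shear governs)

Bolt shear: A_b = π(0.75)²/4 = 0.44179 in². φR_n = 0.75 × 68 × 0.44179 × 4 × 1 = 90.1 kips.
Bearing (0.375 in plate, F_u = 70 ksi): end bolts L_c = 1.8125 − 0.8125/2 = 1.40625, R_n = min(1.2×1.40625×0.375×70, 2.4×0.75×0.375×70) = 44.297 kips/bolt; interior L_c = 2.9375 − 0.8125 = 2.125, R_n = 47.25 kips/bolt. φR_n = 0.75 × (2×44.297 + 2×47.25) = 137.3 kips.
Block shear: shear path 2×[1.8125+1×2.9375] = 2×4.75 in, A_gv = 3.5625, A_nv = 2×(4.75 − 1.5×0.875)×0.375 = 2.5781 in²; tension across gage: (1.9375 − 1×0.875)×0.375 = 0.39844 in². R_n = min(0.6×70×2.5781, 0.6×50×3.5625) + 1.0×70×0.39844 = min(108.28, 106.88) + 27.891 = 134.77 kips. φR_n = 0.75 × 134.77 = 101.1 kips.
Governing: min(90.1, 137.3, 101.1) = 90.1 kips → bolt shear.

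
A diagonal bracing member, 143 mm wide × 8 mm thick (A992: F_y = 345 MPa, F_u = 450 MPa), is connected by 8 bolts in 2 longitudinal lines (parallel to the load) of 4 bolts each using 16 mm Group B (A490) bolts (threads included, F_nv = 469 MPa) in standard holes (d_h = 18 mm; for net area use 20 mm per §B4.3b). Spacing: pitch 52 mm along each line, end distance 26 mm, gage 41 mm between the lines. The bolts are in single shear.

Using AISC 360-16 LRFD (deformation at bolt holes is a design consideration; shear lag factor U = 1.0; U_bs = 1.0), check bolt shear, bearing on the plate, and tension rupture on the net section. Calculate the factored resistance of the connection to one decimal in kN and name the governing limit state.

Bolt shear: A_b = π(16)²/4 = 201.06 mm². φR_n = 0.75 × 469 × 201.06 × 8 × 1 = 565.8 kN.
Bearing (8 mm plate, F_u = 450 MPa): end bolts L_c = 26 − 18/2 = 17, R_n = min(1.2×17×8×450, 2.4×16×8×450) = 73.44 kN/bolt; interior L_c = 52 − 18 = 34, R_n = 138.24 kN/bolt. φR_n = 0.75 × (2×73.44 + 6×138.24) = 732.2 kN.
Tension rupture (net): A_n = (143 − 2×20)×8 = 824 mm² (U = 1.0, A_e = A_n). φR_n = 0.75 × 450 × 824 = 278.1 kN.
Governing: min(565.8, 732.2, 278.1) = 278.1 kN → net-section rupture.

278.1 kN (net-section rupture governs)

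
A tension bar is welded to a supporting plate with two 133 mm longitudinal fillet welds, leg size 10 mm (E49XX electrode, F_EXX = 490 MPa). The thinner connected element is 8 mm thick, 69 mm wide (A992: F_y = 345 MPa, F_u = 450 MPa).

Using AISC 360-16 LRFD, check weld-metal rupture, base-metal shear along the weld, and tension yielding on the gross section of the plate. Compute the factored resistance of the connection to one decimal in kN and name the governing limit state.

Weld metal: throat = 0.707×10 = 7.07 mm, L = 2×133 = 266 mm. φR_n = 0.75 × 0.6 × 490 × 7.07 × 266 = 414.7 kN.
Base metal shear (8 mm plate): yield φR_n = 1.0×0.6×345×8×266 = 440.5 kN; rupture φR_n = 0.75×0.6×450×8×266 = 430.9 kN; take 430.9 kN (rupture).
Tension yield (gross): A_g = 69×8 = 552 mm². φR_n = 0.90 × 345 × 552 = 171.4 kN.
Governing: min(414.7, 430.9, 171.4) = 171.4 kN → gross-section yield.

171.4 kN (gross-section yield governs)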